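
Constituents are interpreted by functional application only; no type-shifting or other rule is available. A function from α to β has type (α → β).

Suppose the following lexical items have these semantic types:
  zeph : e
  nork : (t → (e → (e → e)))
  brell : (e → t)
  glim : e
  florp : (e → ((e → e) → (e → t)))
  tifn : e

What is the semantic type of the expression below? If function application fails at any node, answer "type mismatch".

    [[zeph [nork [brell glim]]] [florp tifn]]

[brell glim]: brell is (e → t), glim is e; result t.
[nork [brell glim]]: nork is (t → (e → (e → e))), [brell glim] is t; result (e → (e → e)).
[zeph [nork [brell glim]]]: [nork [brell glim]] is (e → (e → e)), zeph is e; result (e → e).
[florp tifn]: florp is (e → ((e → e) → (e → t))), tifn is e; result ((e → e) → (e → t)).
[[zeph [nork [brell glim]]] [florp tifn]]: [florp tifn] is ((e → e) → (e → t)), [zeph [nork [brell glim]]] is (e → e); result (e → t).

(e → t)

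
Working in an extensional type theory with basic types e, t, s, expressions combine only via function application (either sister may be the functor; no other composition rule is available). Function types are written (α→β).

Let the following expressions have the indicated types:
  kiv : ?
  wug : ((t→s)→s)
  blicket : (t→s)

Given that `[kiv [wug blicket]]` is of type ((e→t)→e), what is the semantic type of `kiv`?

(s→((e→t)→e))

For [kiv [wug blicket]] to have type ((e→t)→e) with [wug blicket] of type s, kiv must be the function: kiv : (s→((e→t)→e)).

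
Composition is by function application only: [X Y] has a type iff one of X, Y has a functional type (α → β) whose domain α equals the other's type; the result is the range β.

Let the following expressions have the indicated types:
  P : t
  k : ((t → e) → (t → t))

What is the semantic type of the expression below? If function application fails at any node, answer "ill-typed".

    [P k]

At [P k]: neither t nor ((t → e) → (t → t)) can take the other as argument; the node is ill-typed.

ill-typed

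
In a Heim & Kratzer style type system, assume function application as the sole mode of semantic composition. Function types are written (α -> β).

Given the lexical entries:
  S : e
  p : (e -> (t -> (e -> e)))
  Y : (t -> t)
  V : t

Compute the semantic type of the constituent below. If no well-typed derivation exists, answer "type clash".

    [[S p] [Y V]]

(e -> e)

[S p]: (e -> (t -> (e -> e))) applied to e yields (t -> (e -> e)).
[Y V]: (t -> t) applied to t yields t.
[[S p] [Y V]]: (t -> (e -> e)) applied to t yields (e -> e).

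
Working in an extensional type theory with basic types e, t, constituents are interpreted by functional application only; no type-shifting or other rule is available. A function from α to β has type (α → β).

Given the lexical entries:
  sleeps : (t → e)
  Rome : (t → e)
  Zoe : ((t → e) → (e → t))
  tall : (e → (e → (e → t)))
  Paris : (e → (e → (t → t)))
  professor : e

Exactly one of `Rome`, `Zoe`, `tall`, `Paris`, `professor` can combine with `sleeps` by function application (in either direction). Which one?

Rome : (t → e) — neither side's domain matches the other.
Zoe — combines: Zoe : ((t → e) → (e → t)) takes sleeps : (t → e) as argument, giving (e → t).
tall : (e → (e → (e → t))) — neither side's domain matches the other.
Paris : (e → (e → (t → t))) — neither side's domain matches the other.
professor : e — neither side's domain matches the other.

Zoe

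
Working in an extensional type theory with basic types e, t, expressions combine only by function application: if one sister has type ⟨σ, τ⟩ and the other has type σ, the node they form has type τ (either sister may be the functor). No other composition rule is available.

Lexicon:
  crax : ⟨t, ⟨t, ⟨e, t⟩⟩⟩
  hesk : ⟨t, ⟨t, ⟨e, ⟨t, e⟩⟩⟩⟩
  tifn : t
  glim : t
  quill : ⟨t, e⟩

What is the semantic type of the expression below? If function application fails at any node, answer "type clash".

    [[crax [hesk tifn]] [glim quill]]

[hesk tifn]: hesk is ⟨t, ⟨t, ⟨e, ⟨t, e⟩⟩⟩⟩, tifn is t; result ⟨t, ⟨e, ⟨t, e⟩⟩⟩.
At [crax [hesk tifn]]: neither ⟨t, ⟨t, ⟨e, t⟩⟩⟩ nor ⟨t, ⟨e, ⟨t, e⟩⟩⟩ can take the other as argument; the node is ill-typed.

type clash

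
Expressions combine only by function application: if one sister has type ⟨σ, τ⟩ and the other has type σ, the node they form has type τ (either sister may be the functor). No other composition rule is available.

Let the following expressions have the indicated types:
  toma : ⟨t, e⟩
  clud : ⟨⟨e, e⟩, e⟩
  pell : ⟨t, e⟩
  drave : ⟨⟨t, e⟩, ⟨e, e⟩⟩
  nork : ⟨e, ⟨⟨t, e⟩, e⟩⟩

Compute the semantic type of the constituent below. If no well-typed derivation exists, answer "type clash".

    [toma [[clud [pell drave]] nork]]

e

[pell drave]: drave is ⟨⟨t, e⟩, ⟨e, e⟩⟩, pell is ⟨t, e⟩; result ⟨e, e⟩.
[clud [pell drave]]: clud is ⟨⟨e, e⟩, e⟩, [pell drave] is ⟨e, e⟩; result e.
[[clud [pell drave]] nork]: nork is ⟨e, ⟨⟨t, e⟩, e⟩⟩, [clud [pell drave]] is e; result ⟨⟨t, e⟩, e⟩.
[toma [[clud [pell drave]] nork]]: [[clud [pell drave]] nork] is ⟨⟨t, e⟩, e⟩, toma is ⟨t, e⟩; result e.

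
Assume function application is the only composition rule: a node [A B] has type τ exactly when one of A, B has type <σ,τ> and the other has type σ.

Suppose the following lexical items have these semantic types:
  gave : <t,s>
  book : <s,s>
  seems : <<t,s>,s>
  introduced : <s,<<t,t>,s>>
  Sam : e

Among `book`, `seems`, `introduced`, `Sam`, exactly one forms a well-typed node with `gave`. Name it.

seems

book : <s,s> — gave needs t; book needs s; neither fits.
seems — combines: seems : <<t,s>,s> takes gave : <t,s> as argument, giving s.
introduced : <s,<<t,t>,s>> — gave needs t; introduced needs s; neither fits.
Sam : e — gave needs t; Sam needs nothing (atomic); neither fits.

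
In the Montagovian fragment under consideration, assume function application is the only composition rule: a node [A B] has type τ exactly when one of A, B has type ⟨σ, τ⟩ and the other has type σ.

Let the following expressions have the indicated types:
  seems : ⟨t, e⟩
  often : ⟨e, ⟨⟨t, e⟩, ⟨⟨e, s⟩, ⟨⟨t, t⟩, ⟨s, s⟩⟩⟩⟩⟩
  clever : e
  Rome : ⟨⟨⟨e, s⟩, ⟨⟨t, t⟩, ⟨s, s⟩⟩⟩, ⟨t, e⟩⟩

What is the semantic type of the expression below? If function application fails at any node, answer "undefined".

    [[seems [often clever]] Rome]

⟨t, e⟩

[often clever]: functor often : ⟨e, ⟨⟨t, e⟩, ⟨⟨e, s⟩, ⟨⟨t, t⟩, ⟨s, s⟩⟩⟩⟩⟩, argument clever : e; result ⟨⟨t, e⟩, ⟨⟨e, s⟩, ⟨⟨t, t⟩, ⟨s, s⟩⟩⟩⟩.
[seems [often clever]]: functor [often clever] : ⟨⟨t, e⟩, ⟨⟨e, s⟩, ⟨⟨t, t⟩, ⟨s, s⟩⟩⟩⟩, argument seems : ⟨t, e⟩; result ⟨⟨e, s⟩, ⟨⟨t, t⟩, ⟨s, s⟩⟩⟩.
[[seems [often clever]] Rome]: functor Rome : ⟨⟨⟨e, s⟩, ⟨⟨t, t⟩, ⟨s, s⟩⟩⟩, ⟨t, e⟩⟩, argument [seems [often clever]] : ⟨⟨e, s⟩, ⟨⟨t, t⟩, ⟨s, s⟩⟩⟩; result ⟨t, e⟩.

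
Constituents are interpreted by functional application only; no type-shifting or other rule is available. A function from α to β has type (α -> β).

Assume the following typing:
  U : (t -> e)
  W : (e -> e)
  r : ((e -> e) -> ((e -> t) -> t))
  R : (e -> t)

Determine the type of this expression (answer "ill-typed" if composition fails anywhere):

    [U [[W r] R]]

[W r]: functor r : ((e -> e) -> ((e -> t) -> t)), argument W : (e -> e); result ((e -> t) -> t).
[[W r] R]: functor [W r] : ((e -> t) -> t), argument R : (e -> t); result t.
[U [[W r] R]]: functor U : (t -> e), argument [[W r] R] : t; result e.

e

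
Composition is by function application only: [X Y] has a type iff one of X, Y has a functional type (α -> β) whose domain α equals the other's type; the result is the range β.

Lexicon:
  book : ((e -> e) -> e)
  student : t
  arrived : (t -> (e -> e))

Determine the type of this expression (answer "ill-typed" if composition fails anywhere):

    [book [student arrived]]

[student arrived]: (t -> (e -> e)) applied to t yields (e -> e).
[book [student arrived]]: ((e -> e) -> e) applied to (e -> e) yields e.

e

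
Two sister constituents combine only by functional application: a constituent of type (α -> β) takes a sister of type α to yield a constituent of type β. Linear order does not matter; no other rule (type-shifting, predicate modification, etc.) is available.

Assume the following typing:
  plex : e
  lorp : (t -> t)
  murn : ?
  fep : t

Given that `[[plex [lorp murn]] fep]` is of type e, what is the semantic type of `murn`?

((t -> t) -> (e -> (t -> e)))

[[plex [lorp murn]] fep] must have type e. The sister fep has type t; that is not a function onto e, so [plex [lorp murn]] must be the functor, of type (t -> e).
[plex [lorp murn]] must have type (t -> e). The sister plex has type e; that is not a function onto (t -> e), so [lorp murn] must be the functor, of type (e -> (t -> e)).
[lorp murn] must have type (e -> (t -> e)). The sister lorp has type (t -> t); that is not a function onto (e -> (t -> e)), so murn must be the functor, of type ((t -> t) -> (e -> (t -> e))).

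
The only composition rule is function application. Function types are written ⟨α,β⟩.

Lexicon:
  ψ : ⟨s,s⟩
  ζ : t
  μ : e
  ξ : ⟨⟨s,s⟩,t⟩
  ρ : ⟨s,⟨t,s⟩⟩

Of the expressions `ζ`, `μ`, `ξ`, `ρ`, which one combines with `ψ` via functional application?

ξ

ζ : t — no; ψ wants s, and ζ wants nothing (atomic).
μ : e — no; ψ wants s, and μ wants nothing (atomic).
ξ — combines: ξ : ⟨⟨s,s⟩,t⟩ takes ψ : ⟨s,s⟩ as argument, giving t.
ρ : ⟨s,⟨t,s⟩⟩ — no; ψ wants s, and ρ wants s.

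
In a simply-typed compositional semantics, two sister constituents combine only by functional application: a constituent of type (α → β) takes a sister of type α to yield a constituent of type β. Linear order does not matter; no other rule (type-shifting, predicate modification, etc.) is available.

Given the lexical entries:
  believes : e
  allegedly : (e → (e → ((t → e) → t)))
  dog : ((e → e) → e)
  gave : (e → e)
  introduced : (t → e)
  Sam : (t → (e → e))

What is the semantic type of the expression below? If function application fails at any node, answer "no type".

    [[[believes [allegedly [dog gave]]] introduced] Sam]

(e → e)

[dog gave]: ((e → e) → e) applied to (e → e) yields e.
[allegedly [dog gave]]: (e → (e → ((t → e) → t))) applied to e yields (e → ((t → e) → t)).
[believes [allegedly [dog gave]]]: (e → ((t → e) → t)) applied to e yields ((t → e) → t).
[[believes [allegedly [dog gave]]] introduced]: ((t → e) → t) applied to (t → e) yields t.
[[[believes [allegedly [dog gave]]] introduced] Sam]: (t → (e → e)) applied to t yields (e → e).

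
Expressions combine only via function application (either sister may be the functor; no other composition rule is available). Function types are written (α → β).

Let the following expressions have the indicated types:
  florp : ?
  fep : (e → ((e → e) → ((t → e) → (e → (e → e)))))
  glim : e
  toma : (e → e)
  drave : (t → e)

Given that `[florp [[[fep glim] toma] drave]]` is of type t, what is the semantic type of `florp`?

((e → (e → e)) → t)

[florp [[[fep glim] toma] drave]] is required to be t. [[[fep glim] toma] drave] : (e → (e → e)) cannot yield t as functor, so florp : ((e → (e → e)) → t).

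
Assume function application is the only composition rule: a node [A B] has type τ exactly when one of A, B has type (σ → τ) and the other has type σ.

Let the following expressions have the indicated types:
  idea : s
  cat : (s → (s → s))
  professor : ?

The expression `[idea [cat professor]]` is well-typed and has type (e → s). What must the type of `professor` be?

((s → (s → s)) → (s → (e → s)))

[idea [cat professor]] must have type (e → s). The sister idea has type s; that is not a function onto (e → s), so [cat professor] must be the functor, of type (s → (e → s)).
[cat professor] must have type (s → (e → s)). The sister cat has type (s → (s → s)); that is not a function onto (s → (e → s)), so professor must be the functor, of type ((s → (s → s)) → (s → (e → s))).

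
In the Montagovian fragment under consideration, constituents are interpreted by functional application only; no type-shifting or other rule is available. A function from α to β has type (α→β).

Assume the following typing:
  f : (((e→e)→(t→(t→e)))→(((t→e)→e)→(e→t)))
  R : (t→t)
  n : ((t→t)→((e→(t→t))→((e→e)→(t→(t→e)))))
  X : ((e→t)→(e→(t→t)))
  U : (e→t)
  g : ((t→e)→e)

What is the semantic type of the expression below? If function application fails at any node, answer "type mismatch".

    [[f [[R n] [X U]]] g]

(e→t)

[R n]: functor n : ((t→t)→((e→(t→t))→((e→e)→(t→(t→e))))), argument R : (t→t); result ((e→(t→t))→((e→e)→(t→(t→e)))).
[X U]: functor X : ((e→t)→(e→(t→t))), argument U : (e→t); result (e→(t→t)).
[[R n] [X U]]: functor [R n] : ((e→(t→t))→((e→e)→(t→(t→e)))), argument [X U] : (e→(t→t)); result ((e→e)→(t→(t→e))).
[f [[R n] [X U]]]: functor f : (((e→e)→(t→(t→e)))→(((t→e)→e)→(e→t))), argument [[R n] [X U]] : ((e→e)→(t→(t→e))); result (((t→e)→e)→(e→t)).
[[f [[R n] [X U]]] g]: functor [f [[R n] [X U]]] : (((t→e)→e)→(e→t)), argument g : ((t→e)→e); result (e→t).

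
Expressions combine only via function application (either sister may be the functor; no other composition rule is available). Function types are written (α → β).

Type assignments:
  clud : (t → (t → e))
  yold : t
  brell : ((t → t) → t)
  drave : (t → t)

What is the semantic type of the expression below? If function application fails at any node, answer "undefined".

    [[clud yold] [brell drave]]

e

At [clud yold], clud : (t → (t → e)) takes yold : t, giving (t → e).
At [brell drave], brell : ((t → t) → t) takes drave : (t → t), giving t.
At [[clud yold] [brell drave]], [clud yold] : (t → e) takes [brell drave] : t, giving e.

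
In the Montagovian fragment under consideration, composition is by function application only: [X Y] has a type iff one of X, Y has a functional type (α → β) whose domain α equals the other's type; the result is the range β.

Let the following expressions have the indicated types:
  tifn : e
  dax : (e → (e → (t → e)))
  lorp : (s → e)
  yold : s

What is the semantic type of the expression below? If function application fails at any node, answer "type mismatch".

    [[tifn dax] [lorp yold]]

(t → e)

At [tifn dax], dax : (e → (e → (t → e))) takes tifn : e, giving (e → (t → e)).
At [lorp yold], lorp : (s → e) takes yold : s, giving e.
At [[tifn dax] [lorp yold]], [tifn dax] : (e → (t → e)) takes [lorp yold] : e, giving (t → e).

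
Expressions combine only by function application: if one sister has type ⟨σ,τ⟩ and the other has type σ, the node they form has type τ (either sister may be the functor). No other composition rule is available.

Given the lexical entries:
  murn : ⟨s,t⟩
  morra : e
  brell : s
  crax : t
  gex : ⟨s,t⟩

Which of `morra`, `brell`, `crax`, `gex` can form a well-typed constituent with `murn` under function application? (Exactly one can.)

brell

morra : e — does not combine with murn.
brell — combines: murn : ⟨s,t⟩ takes brell : s as argument, giving t.
crax : t — does not combine with murn.
gex : ⟨s,t⟩ — does not combine with murn.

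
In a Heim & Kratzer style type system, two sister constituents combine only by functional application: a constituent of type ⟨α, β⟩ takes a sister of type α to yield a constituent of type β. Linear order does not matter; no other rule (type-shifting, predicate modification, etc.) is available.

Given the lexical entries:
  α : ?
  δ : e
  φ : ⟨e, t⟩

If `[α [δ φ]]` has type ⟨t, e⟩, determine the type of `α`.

[α [δ φ]] must have type ⟨t, e⟩. The sister [δ φ] has type t; that is not a function onto ⟨t, e⟩, so α must be the functor, of type ⟨t, ⟨t, e⟩⟩.

⟨t, ⟨t, e⟩⟩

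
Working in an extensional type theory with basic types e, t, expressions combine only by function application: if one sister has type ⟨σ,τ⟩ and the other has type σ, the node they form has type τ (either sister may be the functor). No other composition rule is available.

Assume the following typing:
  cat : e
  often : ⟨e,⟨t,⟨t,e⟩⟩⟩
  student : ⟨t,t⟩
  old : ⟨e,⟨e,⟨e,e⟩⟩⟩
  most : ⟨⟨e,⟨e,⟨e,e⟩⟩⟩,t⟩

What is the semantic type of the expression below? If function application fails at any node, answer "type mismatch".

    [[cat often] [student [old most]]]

⟨t,e⟩

At [cat often], often : ⟨e,⟨t,⟨t,e⟩⟩⟩ takes cat : e, giving ⟨t,⟨t,e⟩⟩.
At [old most], most : ⟨⟨e,⟨e,⟨e,e⟩⟩⟩,t⟩ takes old : ⟨e,⟨e,⟨e,e⟩⟩⟩, giving t.
At [student [old most]], student : ⟨t,t⟩ takes [old most] : t, giving t.
At [[cat often] [student [old most]]], [cat often] : ⟨t,⟨t,e⟩⟩ takes [student [old most]] : t, giving ⟨t,e⟩.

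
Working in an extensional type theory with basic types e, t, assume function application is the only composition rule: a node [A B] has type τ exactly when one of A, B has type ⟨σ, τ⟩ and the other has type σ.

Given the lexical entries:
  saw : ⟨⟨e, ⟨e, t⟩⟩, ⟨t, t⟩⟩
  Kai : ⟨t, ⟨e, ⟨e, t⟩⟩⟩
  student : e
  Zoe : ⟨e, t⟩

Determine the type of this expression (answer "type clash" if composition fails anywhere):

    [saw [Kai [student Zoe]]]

⟨t, t⟩

[student Zoe]: ⟨e, t⟩ applied to e yields t.
[Kai [student Zoe]]: ⟨t, ⟨e, ⟨e, t⟩⟩⟩ applied to t yields ⟨e, ⟨e, t⟩⟩.
[saw [Kai [student Zoe]]]: ⟨⟨e, ⟨e, t⟩⟩, ⟨t, t⟩⟩ applied to ⟨e, ⟨e, t⟩⟩ yields ⟨t, t⟩.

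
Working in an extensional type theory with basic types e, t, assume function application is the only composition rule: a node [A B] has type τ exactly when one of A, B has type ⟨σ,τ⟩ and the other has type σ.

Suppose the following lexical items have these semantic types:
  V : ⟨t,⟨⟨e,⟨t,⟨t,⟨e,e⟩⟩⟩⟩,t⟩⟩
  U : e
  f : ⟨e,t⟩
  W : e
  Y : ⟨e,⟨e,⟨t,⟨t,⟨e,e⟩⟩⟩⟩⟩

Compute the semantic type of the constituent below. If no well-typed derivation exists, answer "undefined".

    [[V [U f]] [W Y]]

t

[U f]: f is ⟨e,t⟩, U is e; result t.
[V [U f]]: V is ⟨t,⟨⟨e,⟨t,⟨t,⟨e,e⟩⟩⟩⟩,t⟩⟩, [U f] is t; result ⟨⟨e,⟨t,⟨t,⟨e,e⟩⟩⟩⟩,t⟩.
[W Y]: Y is ⟨e,⟨e,⟨t,⟨t,⟨e,e⟩⟩⟩⟩⟩, W is e; result ⟨e,⟨t,⟨t,⟨e,e⟩⟩⟩⟩.
[[V [U f]] [W Y]]: [V [U f]] is ⟨⟨e,⟨t,⟨t,⟨e,e⟩⟩⟩⟩,t⟩, [W Y] is ⟨e,⟨t,⟨t,⟨e,e⟩⟩⟩⟩; result t.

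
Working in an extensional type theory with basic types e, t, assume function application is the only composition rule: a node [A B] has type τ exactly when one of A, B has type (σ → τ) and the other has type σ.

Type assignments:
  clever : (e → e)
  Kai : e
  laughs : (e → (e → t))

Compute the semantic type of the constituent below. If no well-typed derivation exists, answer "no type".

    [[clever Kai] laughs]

[clever Kai]: (e → e) applied to e yields e.
[[clever Kai] laughs]: (e → (e → t)) applied to e yields (e → t).

(e → t)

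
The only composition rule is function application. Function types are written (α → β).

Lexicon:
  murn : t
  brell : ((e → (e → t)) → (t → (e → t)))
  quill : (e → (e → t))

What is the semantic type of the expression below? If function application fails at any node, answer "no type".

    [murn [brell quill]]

(e → t)

At [brell quill], brell : ((e → (e → t)) → (t → (e → t))) takes quill : (e → (e → t)), giving (t → (e → t)).
At [murn [brell quill]], [brell quill] : (t → (e → t)) takes murn : t, giving (e → t).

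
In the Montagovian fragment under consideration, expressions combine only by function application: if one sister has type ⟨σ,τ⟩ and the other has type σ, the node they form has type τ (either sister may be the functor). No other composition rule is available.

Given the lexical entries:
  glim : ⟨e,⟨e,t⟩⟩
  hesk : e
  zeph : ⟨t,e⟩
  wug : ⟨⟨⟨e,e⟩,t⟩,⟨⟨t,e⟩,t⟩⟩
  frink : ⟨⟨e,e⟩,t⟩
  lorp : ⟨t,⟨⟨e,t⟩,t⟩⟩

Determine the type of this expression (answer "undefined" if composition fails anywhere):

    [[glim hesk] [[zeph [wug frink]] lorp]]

[glim hesk]: glim is ⟨e,⟨e,t⟩⟩, hesk is e; result ⟨e,t⟩.
[wug frink]: wug is ⟨⟨⟨e,e⟩,t⟩,⟨⟨t,e⟩,t⟩⟩, frink is ⟨⟨e,e⟩,t⟩; result ⟨⟨t,e⟩,t⟩.
[zeph [wug frink]]: [wug frink] is ⟨⟨t,e⟩,t⟩, zeph is ⟨t,e⟩; result t.
[[zeph [wug frink]] lorp]: lorp is ⟨t,⟨⟨e,t⟩,t⟩⟩, [zeph [wug frink]] is t; result ⟨⟨e,t⟩,t⟩.
[[glim hesk] [[zeph [wug frink]] lorp]]: [[zeph [wug frink]] lorp] is ⟨⟨e,t⟩,t⟩, [glim hesk] is ⟨e,t⟩; result t.

t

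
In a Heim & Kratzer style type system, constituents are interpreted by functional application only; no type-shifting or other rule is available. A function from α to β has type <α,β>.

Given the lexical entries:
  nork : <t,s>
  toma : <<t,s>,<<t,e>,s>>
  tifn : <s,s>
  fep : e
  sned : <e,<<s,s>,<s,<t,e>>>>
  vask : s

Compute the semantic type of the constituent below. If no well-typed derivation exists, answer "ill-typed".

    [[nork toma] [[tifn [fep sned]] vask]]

s

[nork toma]: toma is <<t,s>,<<t,e>,s>>, nork is <t,s>; result <<t,e>,s>.
[fep sned]: sned is <e,<<s,s>,<s,<t,e>>>>, fep is e; result <<s,s>,<s,<t,e>>>.
[tifn [fep sned]]: [fep sned] is <<s,s>,<s,<t,e>>>, tifn is <s,s>; result <s,<t,e>>.
[[tifn [fep sned]] vask]: [tifn [fep sned]] is <s,<t,e>>, vask is s; result <t,e>.
[[nork toma] [[tifn [fep sned]] vask]]: [nork toma] is <<t,e>,s>, [[tifn [fep sned]] vask] is <t,e>; result s.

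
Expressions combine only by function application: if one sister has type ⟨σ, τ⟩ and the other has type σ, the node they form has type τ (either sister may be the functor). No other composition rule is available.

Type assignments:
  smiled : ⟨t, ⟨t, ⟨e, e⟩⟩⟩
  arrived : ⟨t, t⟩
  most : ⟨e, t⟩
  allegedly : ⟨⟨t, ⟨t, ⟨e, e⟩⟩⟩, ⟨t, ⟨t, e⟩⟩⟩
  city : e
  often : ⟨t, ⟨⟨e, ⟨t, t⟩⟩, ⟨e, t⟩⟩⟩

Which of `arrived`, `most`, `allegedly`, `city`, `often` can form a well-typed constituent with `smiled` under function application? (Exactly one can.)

arrived : ⟨t, t⟩ — neither side's domain matches the other.
most : ⟨e, t⟩ — neither side's domain matches the other.
allegedly — combines: allegedly : ⟨⟨t, ⟨t, ⟨e, e⟩⟩⟩, ⟨t, ⟨t, e⟩⟩⟩ takes smiled : ⟨t, ⟨t, ⟨e, e⟩⟩⟩ as argument, giving ⟨t, ⟨t, e⟩⟩.
city : e — neither side's domain matches the other.
often : ⟨t, ⟨⟨e, ⟨t, t⟩⟩, ⟨e, t⟩⟩⟩ — neither side's domain matches the other.

allegedly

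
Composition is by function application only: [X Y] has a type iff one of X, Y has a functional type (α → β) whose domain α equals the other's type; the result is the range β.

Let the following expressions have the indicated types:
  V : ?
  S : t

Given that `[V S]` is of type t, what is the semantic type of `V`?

(t → t)

[V S] is required to be t. S : t cannot yield t as functor, so V : (t → t).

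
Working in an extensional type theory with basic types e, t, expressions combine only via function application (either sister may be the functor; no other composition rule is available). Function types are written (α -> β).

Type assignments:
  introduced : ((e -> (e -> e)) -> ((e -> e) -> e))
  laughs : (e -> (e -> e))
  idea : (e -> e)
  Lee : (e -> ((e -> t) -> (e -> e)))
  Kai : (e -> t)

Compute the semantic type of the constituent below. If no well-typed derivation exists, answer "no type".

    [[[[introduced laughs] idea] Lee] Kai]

(e -> e)

[introduced laughs]: ((e -> (e -> e)) -> ((e -> e) -> e)) applied to (e -> (e -> e)) yields ((e -> e) -> e).
[[introduced laughs] idea]: ((e -> e) -> e) applied to (e -> e) yields e.
[[[introduced laughs] idea] Lee]: (e -> ((e -> t) -> (e -> e))) applied to e yields ((e -> t) -> (e -> e)).
[[[[introduced laughs] idea] Lee] Kai]: ((e -> t) -> (e -> e)) applied to (e -> t) yields (e -> e).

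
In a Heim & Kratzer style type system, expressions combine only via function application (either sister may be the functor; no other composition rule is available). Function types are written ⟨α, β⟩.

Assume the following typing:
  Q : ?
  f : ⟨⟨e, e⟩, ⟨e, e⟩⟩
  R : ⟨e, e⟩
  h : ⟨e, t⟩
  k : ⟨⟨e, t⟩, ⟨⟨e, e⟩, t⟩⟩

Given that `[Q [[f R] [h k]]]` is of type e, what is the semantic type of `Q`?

⟨t, e⟩

[Q [[f R] [h k]]] is required to be e. [[f R] [h k]] : t cannot yield e as functor, so Q : ⟨t, e⟩.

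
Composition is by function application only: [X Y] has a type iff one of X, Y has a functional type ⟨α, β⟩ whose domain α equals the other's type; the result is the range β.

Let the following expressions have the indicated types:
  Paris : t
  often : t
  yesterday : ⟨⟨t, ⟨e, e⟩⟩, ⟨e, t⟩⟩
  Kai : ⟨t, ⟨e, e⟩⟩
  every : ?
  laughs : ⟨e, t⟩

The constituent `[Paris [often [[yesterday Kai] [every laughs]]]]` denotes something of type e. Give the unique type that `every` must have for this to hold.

For [Paris [often [[yesterday Kai] [every laughs]]]] to have type e with Paris of type t, [often [[yesterday Kai] [every laughs]]] must be the function: [often [[yesterday Kai] [every laughs]]] : ⟨t, e⟩.
For [often [[yesterday Kai] [every laughs]]] to have type ⟨t, e⟩ with often of type t, [[yesterday Kai] [every laughs]] must be the function: [[yesterday Kai] [every laughs]] : ⟨t, ⟨t, e⟩⟩.
For [[yesterday Kai] [every laughs]] to have type ⟨t, ⟨t, e⟩⟩ with [yesterday Kai] of type ⟨e, t⟩, [every laughs] must be the function: [every laughs] : ⟨⟨e, t⟩, ⟨t, ⟨t, e⟩⟩⟩.
For [every laughs] to have type ⟨⟨e, t⟩, ⟨t, ⟨t, e⟩⟩⟩ with laughs of type ⟨e, t⟩, every must be the function: every : ⟨⟨e, t⟩, ⟨⟨e, t⟩, ⟨t, ⟨t, e⟩⟩⟩⟩.

⟨⟨e, t⟩, ⟨⟨e, t⟩, ⟨t, ⟨t, e⟩⟩⟩⟩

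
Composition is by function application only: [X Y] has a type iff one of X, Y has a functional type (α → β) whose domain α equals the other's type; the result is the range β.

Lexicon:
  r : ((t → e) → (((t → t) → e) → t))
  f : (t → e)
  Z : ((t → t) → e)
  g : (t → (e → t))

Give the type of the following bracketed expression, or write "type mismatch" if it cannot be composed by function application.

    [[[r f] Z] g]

[r f]: functor r : ((t → e) → (((t → t) → e) → t)), argument f : (t → e); result (((t → t) → e) → t).
[[r f] Z]: functor [r f] : (((t → t) → e) → t), argument Z : ((t → t) → e); result t.
[[[r f] Z] g]: functor g : (t → (e → t)), argument [[r f] Z] : t; result (e → t).

(e → t)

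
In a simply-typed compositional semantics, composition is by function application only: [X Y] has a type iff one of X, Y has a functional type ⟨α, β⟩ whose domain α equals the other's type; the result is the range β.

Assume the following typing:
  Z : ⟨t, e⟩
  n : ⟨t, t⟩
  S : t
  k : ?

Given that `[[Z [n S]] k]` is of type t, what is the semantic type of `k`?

⟨e, t⟩

At [[Z [n S]] k] (required: t): [Z [n S]] is e, which is not a function with range t; hence k is the functor — type ⟨e, t⟩.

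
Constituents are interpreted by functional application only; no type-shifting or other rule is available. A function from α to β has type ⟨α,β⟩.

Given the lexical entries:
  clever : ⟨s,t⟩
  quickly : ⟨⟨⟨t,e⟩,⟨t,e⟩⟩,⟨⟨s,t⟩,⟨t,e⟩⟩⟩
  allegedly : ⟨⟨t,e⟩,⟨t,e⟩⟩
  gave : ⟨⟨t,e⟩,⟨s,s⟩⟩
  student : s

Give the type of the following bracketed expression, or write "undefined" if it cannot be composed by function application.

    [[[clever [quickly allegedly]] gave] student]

[quickly allegedly]: ⟨⟨⟨t,e⟩,⟨t,e⟩⟩,⟨⟨s,t⟩,⟨t,e⟩⟩⟩ applied to ⟨⟨t,e⟩,⟨t,e⟩⟩ yields ⟨⟨s,t⟩,⟨t,e⟩⟩.
[clever [quickly allegedly]]: ⟨⟨s,t⟩,⟨t,e⟩⟩ applied to ⟨s,t⟩ yields ⟨t,e⟩.
[[clever [quickly allegedly]] gave]: ⟨⟨t,e⟩,⟨s,s⟩⟩ applied to ⟨t,e⟩ yields ⟨s,s⟩.
[[[clever [quickly allegedly]] gave] student]: ⟨s,s⟩ applied to s yields s.

s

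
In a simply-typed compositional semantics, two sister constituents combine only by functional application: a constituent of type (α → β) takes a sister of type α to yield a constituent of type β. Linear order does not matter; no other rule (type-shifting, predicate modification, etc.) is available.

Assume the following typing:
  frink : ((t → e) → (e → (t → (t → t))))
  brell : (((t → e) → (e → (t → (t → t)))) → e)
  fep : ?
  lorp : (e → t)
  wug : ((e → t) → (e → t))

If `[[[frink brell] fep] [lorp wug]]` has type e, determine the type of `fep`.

(e → ((e → t) → e))

[[[frink brell] fep] [lorp wug]] must have type e. The sister [lorp wug] has type (e → t); that is not a function onto e, so [[frink brell] fep] must be the functor, of type ((e → t) → e).
[[frink brell] fep] must have type ((e → t) → e). The sister [frink brell] has type e; that is not a function onto ((e → t) → e), so fep must be the functor, of type (e → ((e → t) → e)).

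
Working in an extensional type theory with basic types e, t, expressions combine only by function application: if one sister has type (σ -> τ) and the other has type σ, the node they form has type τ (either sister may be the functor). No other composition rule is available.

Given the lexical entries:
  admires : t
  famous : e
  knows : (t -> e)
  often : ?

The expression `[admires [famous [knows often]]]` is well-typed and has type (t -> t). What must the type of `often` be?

At [admires [famous [knows often]]] (required: (t -> t)): admires is t, which is not a function with range (t -> t); hence [famous [knows often]] is the functor — type (t -> (t -> t)).
At [famous [knows often]] (required: (t -> (t -> t))): famous is e, which is not a function with range (t -> (t -> t)); hence [knows often] is the functor — type (e -> (t -> (t -> t))).
At [knows often] (required: (e -> (t -> (t -> t)))): knows is (t -> e), which is not a function with range (e -> (t -> (t -> t))); hence often is the functor — type ((t -> e) -> (e -> (t -> (t -> t)))).

((t -> e) -> (e -> (t -> (t -> t))))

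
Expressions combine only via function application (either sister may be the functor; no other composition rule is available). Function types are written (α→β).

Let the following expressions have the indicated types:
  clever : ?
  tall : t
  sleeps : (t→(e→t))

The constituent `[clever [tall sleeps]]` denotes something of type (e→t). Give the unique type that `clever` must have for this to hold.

((e→t)→(e→t))

At [clever [tall sleeps]] (required: (e→t)): [tall sleeps] is (e→t), which is not a function with range (e→t); hence clever is the functor — type ((e→t)→(e→t)).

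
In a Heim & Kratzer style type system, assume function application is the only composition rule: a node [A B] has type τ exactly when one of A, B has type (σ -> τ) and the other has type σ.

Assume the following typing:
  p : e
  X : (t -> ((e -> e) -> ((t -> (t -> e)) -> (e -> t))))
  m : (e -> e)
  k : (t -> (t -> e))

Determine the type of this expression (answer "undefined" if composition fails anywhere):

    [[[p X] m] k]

[p X]: e with (t -> ((e -> e) -> ((t -> (t -> e)) -> (e -> t)))) — neither is a function whose domain matches the other; composition fails here.

undefined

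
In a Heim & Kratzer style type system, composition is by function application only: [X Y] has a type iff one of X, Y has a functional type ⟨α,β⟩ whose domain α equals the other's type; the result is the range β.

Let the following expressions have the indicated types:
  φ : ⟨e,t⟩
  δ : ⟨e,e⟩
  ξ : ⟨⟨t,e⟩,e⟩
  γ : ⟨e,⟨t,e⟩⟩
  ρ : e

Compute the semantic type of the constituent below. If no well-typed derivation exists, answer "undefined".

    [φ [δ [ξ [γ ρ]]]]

t

[γ ρ]: functor γ : ⟨e,⟨t,e⟩⟩, argument ρ : e; result ⟨t,e⟩.
[ξ [γ ρ]]: functor ξ : ⟨⟨t,e⟩,e⟩, argument [γ ρ] : ⟨t,e⟩; result e.
[δ [ξ [γ ρ]]]: functor δ : ⟨e,e⟩, argument [ξ [γ ρ]] : e; result e.
[φ [δ [ξ [γ ρ]]]]: functor φ : ⟨e,t⟩, argument [δ [ξ [γ ρ]]] : e; result t.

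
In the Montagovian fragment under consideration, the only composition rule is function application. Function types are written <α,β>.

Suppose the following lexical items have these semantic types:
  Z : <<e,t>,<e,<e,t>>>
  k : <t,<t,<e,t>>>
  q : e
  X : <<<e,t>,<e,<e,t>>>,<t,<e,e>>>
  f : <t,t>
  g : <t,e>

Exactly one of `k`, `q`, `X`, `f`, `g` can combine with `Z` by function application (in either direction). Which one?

X

k : <t,<t,<e,t>>> — Z needs <e,t>; k needs t; neither fits.
q : e — Z needs <e,t>; q needs nothing (atomic); neither fits.
X — combines: X : <<<e,t>,<e,<e,t>>>,<t,<e,e>>> takes Z : <<e,t>,<e,<e,t>>> as argument, giving <t,<e,e>>.
f : <t,t> — Z needs <e,t>; f needs t; neither fits.
g : <t,e> — Z needs <e,t>; g needs t; neither fits.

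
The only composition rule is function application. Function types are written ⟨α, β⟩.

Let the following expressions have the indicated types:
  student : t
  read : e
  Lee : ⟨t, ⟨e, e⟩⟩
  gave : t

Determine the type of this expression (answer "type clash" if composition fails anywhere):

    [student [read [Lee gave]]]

type clash

[Lee gave]: Lee is ⟨t, ⟨e, e⟩⟩, gave is t; result ⟨e, e⟩.
[read [Lee gave]]: [Lee gave] is ⟨e, e⟩, read is e; result e.
[student [read [Lee gave]]]: t with e — neither is a function whose domain matches the other; composition fails here.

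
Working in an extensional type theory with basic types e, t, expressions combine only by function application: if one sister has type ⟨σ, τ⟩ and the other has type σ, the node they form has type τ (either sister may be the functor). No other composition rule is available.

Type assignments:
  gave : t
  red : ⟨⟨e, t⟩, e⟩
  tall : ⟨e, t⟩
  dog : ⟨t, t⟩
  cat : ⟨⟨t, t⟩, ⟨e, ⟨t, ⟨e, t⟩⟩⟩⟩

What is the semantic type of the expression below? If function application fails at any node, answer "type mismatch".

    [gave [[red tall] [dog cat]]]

[red tall]: red is ⟨⟨e, t⟩, e⟩, tall is ⟨e, t⟩; result e.
[dog cat]: cat is ⟨⟨t, t⟩, ⟨e, ⟨t, ⟨e, t⟩⟩⟩⟩, dog is ⟨t, t⟩; result ⟨e, ⟨t, ⟨e, t⟩⟩⟩.
[[red tall] [dog cat]]: [dog cat] is ⟨e, ⟨t, ⟨e, t⟩⟩⟩, [red tall] is e; result ⟨t, ⟨e, t⟩⟩.
[gave [[red tall] [dog cat]]]: [[red tall] [dog cat]] is ⟨t, ⟨e, t⟩⟩, gave is t; result ⟨e, t⟩.

⟨e, t⟩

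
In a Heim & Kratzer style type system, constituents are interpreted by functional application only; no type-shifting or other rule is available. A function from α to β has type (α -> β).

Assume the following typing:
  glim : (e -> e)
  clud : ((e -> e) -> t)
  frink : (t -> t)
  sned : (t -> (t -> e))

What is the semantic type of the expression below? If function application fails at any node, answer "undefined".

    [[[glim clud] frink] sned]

(t -> e)

At [glim clud], clud : ((e -> e) -> t) takes glim : (e -> e), giving t.
At [[glim clud] frink], frink : (t -> t) takes [glim clud] : t, giving t.
At [[[glim clud] frink] sned], sned : (t -> (t -> e)) takes [[glim clud] frink] : t, giving (t -> e).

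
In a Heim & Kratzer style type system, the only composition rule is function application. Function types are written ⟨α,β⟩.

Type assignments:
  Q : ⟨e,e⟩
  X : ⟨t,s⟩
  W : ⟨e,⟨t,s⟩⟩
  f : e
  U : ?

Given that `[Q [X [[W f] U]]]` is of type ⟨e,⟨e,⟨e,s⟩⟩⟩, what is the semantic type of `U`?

⟨⟨t,s⟩,⟨⟨t,s⟩,⟨⟨e,e⟩,⟨e,⟨e,⟨e,s⟩⟩⟩⟩⟩⟩

For [Q [X [[W f] U]]] to have type ⟨e,⟨e,⟨e,s⟩⟩⟩ with Q of type ⟨e,e⟩, [X [[W f] U]] must be the function: [X [[W f] U]] : ⟨⟨e,e⟩,⟨e,⟨e,⟨e,s⟩⟩⟩⟩.
For [X [[W f] U]] to have type ⟨⟨e,e⟩,⟨e,⟨e,⟨e,s⟩⟩⟩⟩ with X of type ⟨t,s⟩, [[W f] U] must be the function: [[W f] U] : ⟨⟨t,s⟩,⟨⟨e,e⟩,⟨e,⟨e,⟨e,s⟩⟩⟩⟩⟩.
For [[W f] U] to have type ⟨⟨t,s⟩,⟨⟨e,e⟩,⟨e,⟨e,⟨e,s⟩⟩⟩⟩⟩ with [W f] of type ⟨t,s⟩, U must be the function: U : ⟨⟨t,s⟩,⟨⟨t,s⟩,⟨⟨e,e⟩,⟨e,⟨e,⟨e,s⟩⟩⟩⟩⟩⟩.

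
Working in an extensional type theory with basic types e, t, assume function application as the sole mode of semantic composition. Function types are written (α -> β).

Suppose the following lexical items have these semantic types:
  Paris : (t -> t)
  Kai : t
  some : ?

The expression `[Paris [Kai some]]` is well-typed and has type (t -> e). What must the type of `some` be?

At [Paris [Kai some]] (required: (t -> e)): Paris is (t -> t), which is not a function with range (t -> e); hence [Kai some] is the functor — type ((t -> t) -> (t -> e)).
At [Kai some] (required: ((t -> t) -> (t -> e))): Kai is t, which is not a function with range ((t -> t) -> (t -> e)); hence some is the functor — type (t -> ((t -> t) -> (t -> e))).

(t -> ((t -> t) -> (t -> e)))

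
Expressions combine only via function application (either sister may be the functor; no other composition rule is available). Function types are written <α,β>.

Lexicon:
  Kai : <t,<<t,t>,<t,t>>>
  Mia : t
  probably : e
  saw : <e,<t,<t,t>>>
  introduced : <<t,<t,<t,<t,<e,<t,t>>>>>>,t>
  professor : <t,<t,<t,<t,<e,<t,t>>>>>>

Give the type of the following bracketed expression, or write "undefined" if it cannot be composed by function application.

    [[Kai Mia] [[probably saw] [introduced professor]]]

<t,t>

[Kai Mia]: <t,<<t,t>,<t,t>>> applied to t yields <<t,t>,<t,t>>.
[probably saw]: <e,<t,<t,t>>> applied to e yields <t,<t,t>>.
[introduced professor]: <<t,<t,<t,<t,<e,<t,t>>>>>>,t> applied to <t,<t,<t,<t,<e,<t,t>>>>>> yields t.
[[probably saw] [introduced professor]]: <t,<t,t>> applied to t yields <t,t>.
[[Kai Mia] [[probably saw] [introduced professor]]]: <<t,t>,<t,t>> applied to <t,t> yields <t,t>.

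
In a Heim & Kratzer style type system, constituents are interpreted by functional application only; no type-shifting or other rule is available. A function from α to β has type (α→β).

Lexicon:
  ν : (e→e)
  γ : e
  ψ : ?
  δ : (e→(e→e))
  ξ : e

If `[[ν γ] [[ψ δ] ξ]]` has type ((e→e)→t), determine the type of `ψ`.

((e→(e→e))→(e→(e→((e→e)→t))))

[[ν γ] [[ψ δ] ξ]] is required to be ((e→e)→t). [ν γ] : e cannot yield ((e→e)→t) as functor, so [[ψ δ] ξ] : (e→((e→e)→t)).
[[ψ δ] ξ] is required to be (e→((e→e)→t)). ξ : e cannot yield (e→((e→e)→t)) as functor, so [ψ δ] : (e→(e→((e→e)→t))).
[ψ δ] is required to be (e→(e→((e→e)→t))). δ : (e→(e→e)) cannot yield (e→(e→((e→e)→t))) as functor, so ψ : ((e→(e→e))→(e→(e→((e→e)→t)))).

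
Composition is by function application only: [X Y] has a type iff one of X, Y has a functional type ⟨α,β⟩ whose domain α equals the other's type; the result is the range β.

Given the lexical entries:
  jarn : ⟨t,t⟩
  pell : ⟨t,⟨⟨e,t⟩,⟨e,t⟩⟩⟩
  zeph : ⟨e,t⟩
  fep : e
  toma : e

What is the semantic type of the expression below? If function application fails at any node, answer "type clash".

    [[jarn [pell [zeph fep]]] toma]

[zeph fep]: functor zeph : ⟨e,t⟩, argument fep : e; result t.
[pell [zeph fep]]: functor pell : ⟨t,⟨⟨e,t⟩,⟨e,t⟩⟩⟩, argument [zeph fep] : t; result ⟨⟨e,t⟩,⟨e,t⟩⟩.
[jarn [pell [zeph fep]]]: ⟨t,t⟩ with ⟨⟨e,t⟩,⟨e,t⟩⟩ — neither is a function whose domain matches the other; composition fails here.

type clash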